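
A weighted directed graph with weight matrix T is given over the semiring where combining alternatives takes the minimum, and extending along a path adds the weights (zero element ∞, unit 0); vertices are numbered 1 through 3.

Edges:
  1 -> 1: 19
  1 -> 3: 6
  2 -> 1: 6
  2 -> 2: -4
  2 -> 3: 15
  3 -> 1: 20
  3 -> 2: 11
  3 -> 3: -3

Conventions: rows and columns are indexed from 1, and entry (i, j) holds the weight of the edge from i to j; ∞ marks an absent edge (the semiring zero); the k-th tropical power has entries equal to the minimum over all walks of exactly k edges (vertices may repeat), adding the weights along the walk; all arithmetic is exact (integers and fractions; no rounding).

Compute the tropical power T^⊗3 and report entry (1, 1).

T^⊗2:
  [26, 17, 3]
  [2, -8, 11]
  [17, 7, -6]
T^⊗3:
  [23, 13, 0]
  [-2, -12, 7]
  [13, 3, -9]
Key observation: the optimum is the walk 1->3->2->1, with weight 6 + 11 + 6 = 23.
Optimal value attained by: walk 1->3->2->1.
Answer: (T^⊗3)[1][1] = 23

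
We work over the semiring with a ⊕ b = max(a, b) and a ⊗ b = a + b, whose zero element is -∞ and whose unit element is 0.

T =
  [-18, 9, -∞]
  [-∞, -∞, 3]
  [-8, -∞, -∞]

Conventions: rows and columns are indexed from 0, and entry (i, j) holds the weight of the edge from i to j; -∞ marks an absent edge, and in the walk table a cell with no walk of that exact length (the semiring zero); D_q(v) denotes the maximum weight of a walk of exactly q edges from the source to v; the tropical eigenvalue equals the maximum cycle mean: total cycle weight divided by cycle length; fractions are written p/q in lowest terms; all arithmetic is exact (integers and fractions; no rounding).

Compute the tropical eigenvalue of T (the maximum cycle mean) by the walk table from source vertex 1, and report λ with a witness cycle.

q=0: [-∞, 0, -∞]
q=1: [-∞, -∞, 3]
q=2: [-5, -∞, -∞]
q=3: [-23, 4, -∞]
Optimal cycle mean attained by: cycle 0->1->2->0, total 9 + 3 + (-8), length 3.
Answer: λ = 4/3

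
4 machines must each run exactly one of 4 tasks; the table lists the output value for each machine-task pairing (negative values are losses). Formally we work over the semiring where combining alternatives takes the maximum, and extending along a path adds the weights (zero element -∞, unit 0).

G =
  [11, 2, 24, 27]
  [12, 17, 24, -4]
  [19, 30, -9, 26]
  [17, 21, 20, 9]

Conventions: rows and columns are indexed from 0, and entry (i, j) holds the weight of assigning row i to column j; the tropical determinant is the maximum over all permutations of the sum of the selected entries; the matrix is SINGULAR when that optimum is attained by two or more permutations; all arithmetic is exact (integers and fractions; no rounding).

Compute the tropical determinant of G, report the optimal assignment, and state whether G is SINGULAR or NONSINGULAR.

σ = (0, 1, 2, 3): 11 + 17 + (-9) + 9 = 28
σ = (0, 1, 3, 2): 11 + 17 + 26 + 20 = 74
σ = (0, 2, 1, 3): 11 + 24 + 30 + 9 = 74
σ = (0, 2, 3, 1): 11 + 24 + 26 + 21 = 82
σ = (0, 3, 1, 2): 11 + (-4) + 30 + 20 = 57
σ = (0, 3, 2, 1): 11 + (-4) + (-9) + 21 = 19
σ = (1, 0, 2, 3): 2 + 12 + (-9) + 9 = 14
σ = (1, 0, 3, 2): 2 + 12 + 26 + 20 = 60
σ = (1, 2, 0, 3): 2 + 24 + 19 + 9 = 54
σ = (1, 2, 3, 0): 2 + 24 + 26 + 17 = 69
σ = (1, 3, 0, 2): 2 + (-4) + 19 + 20 = 37
σ = (1, 3, 2, 0): 2 + (-4) + (-9) + 17 = 6
σ = (2, 0, 1, 3): 24 + 12 + 30 + 9 = 75
σ = (2, 0, 3, 1): 24 + 12 + 26 + 21 = 83
σ = (2, 1, 0, 3): 24 + 17 + 19 + 9 = 69
σ = (2, 1, 3, 0): 24 + 17 + 26 + 17 = 84
σ = (2, 3, 0, 1): 24 + (-4) + 19 + 21 = 60
σ = (2, 3, 1, 0): 24 + (-4) + 30 + 17 = 67
σ = (3, 0, 1, 2): 27 + 12 + 30 + 20 = 89
σ = (3, 0, 2, 1): 27 + 12 + (-9) + 21 = 51
σ = (3, 1, 0, 2): 27 + 17 + 19 + 20 = 83
σ = (3, 1, 2, 0): 27 + 17 + (-9) + 17 = 52
σ = (3, 2, 0, 1): 27 + 24 + 19 + 21 = 91
σ = (3, 2, 1, 0): 27 + 24 + 30 + 17 = 98
Optimal value attained by: σ = (3, 2, 1, 0).
Answer: det⊕(G) = 98; verdict: NONSINGULAR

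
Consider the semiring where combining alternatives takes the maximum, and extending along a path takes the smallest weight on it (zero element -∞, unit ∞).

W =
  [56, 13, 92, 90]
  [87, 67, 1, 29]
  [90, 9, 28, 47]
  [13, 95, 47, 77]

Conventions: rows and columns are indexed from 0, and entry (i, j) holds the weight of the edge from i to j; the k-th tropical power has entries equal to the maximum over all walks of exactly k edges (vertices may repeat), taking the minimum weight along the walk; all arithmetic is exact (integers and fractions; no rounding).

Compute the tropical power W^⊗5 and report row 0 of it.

W^⊗2:
  [90, 90, 56, 77]
  [67, 67, 87, 87]
  [56, 47, 90, 90]
  [87, 77, 47, 77]
W^⊗3:
  [87, 77, 90, 90]
  [87, 87, 67, 77]
  [90, 90, 56, 77]
  [77, 77, 87, 87]
W^⊗4:
  [90, 90, 87, 87]
  [87, 77, 87, 87]
  [87, 77, 90, 90]
  [87, 87, 77, 77]
W^⊗5:
  [87, 87, 90, 90]
  [87, 87, 87, 87]
  [90, 90, 87, 87]
  [87, 77, 87, 87]
Answer: row 0 of W^⊗5 = [87, 87, 90, 90]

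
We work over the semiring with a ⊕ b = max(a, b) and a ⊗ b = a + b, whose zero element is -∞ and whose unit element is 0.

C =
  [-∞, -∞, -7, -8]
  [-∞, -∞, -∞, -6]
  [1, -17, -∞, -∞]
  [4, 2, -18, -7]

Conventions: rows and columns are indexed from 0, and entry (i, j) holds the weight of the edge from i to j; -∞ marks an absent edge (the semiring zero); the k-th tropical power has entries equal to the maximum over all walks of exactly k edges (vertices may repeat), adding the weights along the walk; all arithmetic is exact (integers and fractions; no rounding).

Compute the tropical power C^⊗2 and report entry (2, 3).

C^⊗2:
  [-4, -6, -26, -15]
  [-2, -4, -24, -13]
  [-∞, -∞, -6, -7]
  [-3, -5, -3, -4]
Key observation: the optimum is the walk 2->0->3, with weight 1 + (-8) = -7.
Optimal value attained by: walk 2->0->3.
Answer: (C^⊗2)[2][3] = -7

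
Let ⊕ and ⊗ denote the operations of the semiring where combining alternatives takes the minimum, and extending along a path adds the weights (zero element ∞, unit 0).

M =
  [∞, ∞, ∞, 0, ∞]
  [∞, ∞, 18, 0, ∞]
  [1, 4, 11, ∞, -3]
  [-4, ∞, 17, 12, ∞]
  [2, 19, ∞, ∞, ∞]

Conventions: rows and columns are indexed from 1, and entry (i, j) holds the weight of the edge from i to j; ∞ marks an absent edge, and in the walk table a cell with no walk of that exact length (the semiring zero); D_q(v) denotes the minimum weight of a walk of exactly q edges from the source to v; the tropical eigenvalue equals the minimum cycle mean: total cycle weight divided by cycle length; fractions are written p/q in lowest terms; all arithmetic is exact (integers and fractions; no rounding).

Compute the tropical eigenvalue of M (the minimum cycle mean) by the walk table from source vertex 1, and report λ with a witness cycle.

q=0: [0, ∞, ∞, ∞, ∞]
q=1: [∞, ∞, ∞, 0, ∞]
q=2: [-4, ∞, 17, 12, ∞]
q=3: [8, 21, 28, -4, 14]
q=4: [-8, 32, 13, 8, 25]
q=5: [4, 17, 24, -8, 10]
Optimal cycle mean attained by: cycle 1->4->1, total 0 + (-4), length 2.
Answer: λ = -2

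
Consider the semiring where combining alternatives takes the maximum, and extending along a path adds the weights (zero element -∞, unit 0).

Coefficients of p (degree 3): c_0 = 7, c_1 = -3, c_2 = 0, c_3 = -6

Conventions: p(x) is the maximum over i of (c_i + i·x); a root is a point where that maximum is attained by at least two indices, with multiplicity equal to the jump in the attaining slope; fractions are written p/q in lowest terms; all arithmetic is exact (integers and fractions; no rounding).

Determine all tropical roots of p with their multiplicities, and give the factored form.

hull edge (i=0, c=7) to (i=2, c=0): slope -7/2, span 2
hull edge (i=2, c=0) to (i=3, c=-6): slope -6, span 1
Factored form: p(x) = -6 ⊗ (x ⊕ 7/2) ⊗ (x ⊕ 7/2) ⊗ (x ⊕ 6)
Answer: roots = 7/2 (mult 2), 6 (mult 1)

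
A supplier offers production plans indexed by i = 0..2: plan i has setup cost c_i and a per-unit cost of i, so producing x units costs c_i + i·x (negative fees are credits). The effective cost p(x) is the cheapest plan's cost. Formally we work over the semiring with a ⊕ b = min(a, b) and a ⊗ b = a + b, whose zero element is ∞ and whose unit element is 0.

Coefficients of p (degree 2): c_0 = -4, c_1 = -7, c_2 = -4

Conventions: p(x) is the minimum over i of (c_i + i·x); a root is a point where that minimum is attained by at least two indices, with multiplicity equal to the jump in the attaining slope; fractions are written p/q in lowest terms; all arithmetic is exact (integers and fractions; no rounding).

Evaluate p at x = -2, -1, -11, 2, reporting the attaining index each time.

p(-2) = min(-4+0·(-2)=-4, -7+1·(-2)=-9, -4+2·(-2)=-8) = -9 (attained by i=1)
p(-1) = min(-4+0·(-1)=-4, -7+1·(-1)=-8, -4+2·(-1)=-6) = -8 (attained by i=1)
p(-11) = min(-4+0·(-11)=-4, -7+1·(-11)=-18, -4+2·(-11)=-26) = -26 (attained by i=2)
p(2) = min(-4+0·2=-4, -7+1·2=-5, -4+2·2=0) = -5 (attained by i=1)
Answer: p(-2) = -9; p(-1) = -8; p(-11) = -26; p(2) = -5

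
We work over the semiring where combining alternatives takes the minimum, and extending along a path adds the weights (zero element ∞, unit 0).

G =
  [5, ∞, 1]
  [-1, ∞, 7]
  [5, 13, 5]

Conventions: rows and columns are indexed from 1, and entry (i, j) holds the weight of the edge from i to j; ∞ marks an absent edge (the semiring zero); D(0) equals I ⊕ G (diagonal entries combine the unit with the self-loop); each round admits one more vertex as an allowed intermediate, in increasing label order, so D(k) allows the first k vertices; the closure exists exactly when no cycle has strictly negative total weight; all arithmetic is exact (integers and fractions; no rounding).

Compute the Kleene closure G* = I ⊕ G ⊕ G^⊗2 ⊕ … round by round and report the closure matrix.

D(0):
  [0, ∞, 1]
  [-1, 0, 7]
  [5, 13, 0]
D(1):
  [0, ∞, 1]
  [-1, 0, 0]
  [5, 13, 0]
D(2):
  [0, ∞, 1]
  [-1, 0, 0]
  [5, 13, 0]
D(3):
  [0, 14, 1]
  [-1, 0, 0]
  [5, 13, 0]
Answer: G* = [[0, 14, 1], [-1, 0, 0], [5, 13, 0]]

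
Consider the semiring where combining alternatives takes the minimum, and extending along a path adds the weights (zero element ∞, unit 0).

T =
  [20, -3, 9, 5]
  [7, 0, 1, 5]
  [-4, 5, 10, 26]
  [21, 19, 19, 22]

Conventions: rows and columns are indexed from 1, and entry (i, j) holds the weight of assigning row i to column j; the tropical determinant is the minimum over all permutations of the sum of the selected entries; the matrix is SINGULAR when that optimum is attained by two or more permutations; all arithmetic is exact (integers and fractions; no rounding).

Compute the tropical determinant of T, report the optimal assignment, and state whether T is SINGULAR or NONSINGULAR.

σ = (1, 2, 3, 4): 20 + 0 + 10 + 22 = 52
σ = (1, 2, 4, 3): 20 + 0 + 26 + 19 = 65
σ = (1, 3, 2, 4): 20 + 1 + 5 + 22 = 48
σ = (1, 3, 4, 2): 20 + 1 + 26 + 19 = 66
σ = (1, 4, 2, 3): 20 + 5 + 5 + 19 = 49
σ = (1, 4, 3, 2): 20 + 5 + 10 + 19 = 54
σ = (2, 1, 3, 4): (-3) + 7 + 10 + 22 = 36
σ = (2, 1, 4, 3): (-3) + 7 + 26 + 19 = 49
σ = (2, 3, 1, 4): (-3) + 1 + (-4) + 22 = 16
σ = (2, 3, 4, 1): (-3) + 1 + 26 + 21 = 45
σ = (2, 4, 1, 3): (-3) + 5 + (-4) + 19 = 17
σ = (2, 4, 3, 1): (-3) + 5 + 10 + 21 = 33
σ = (3, 1, 2, 4): 9 + 7 + 5 + 22 = 43
σ = (3, 1, 4, 2): 9 + 7 + 26 + 19 = 61
σ = (3, 2, 1, 4): 9 + 0 + (-4) + 22 = 27
σ = (3, 2, 4, 1): 9 + 0 + 26 + 21 = 56
σ = (3, 4, 1, 2): 9 + 5 + (-4) + 19 = 29
σ = (3, 4, 2, 1): 9 + 5 + 5 + 21 = 40
σ = (4, 1, 2, 3): 5 + 7 + 5 + 19 = 36
σ = (4, 1, 3, 2): 5 + 7 + 10 + 19 = 41
σ = (4, 2, 1, 3): 5 + 0 + (-4) + 19 = 20
σ = (4, 2, 3, 1): 5 + 0 + 10 + 21 = 36
σ = (4, 3, 1, 2): 5 + 1 + (-4) + 19 = 21
σ = (4, 3, 2, 1): 5 + 1 + 5 + 21 = 32
Optimal value attained by: σ = (2, 3, 1, 4).
Answer: det⊕(T) = 16; verdict: NONSINGULAR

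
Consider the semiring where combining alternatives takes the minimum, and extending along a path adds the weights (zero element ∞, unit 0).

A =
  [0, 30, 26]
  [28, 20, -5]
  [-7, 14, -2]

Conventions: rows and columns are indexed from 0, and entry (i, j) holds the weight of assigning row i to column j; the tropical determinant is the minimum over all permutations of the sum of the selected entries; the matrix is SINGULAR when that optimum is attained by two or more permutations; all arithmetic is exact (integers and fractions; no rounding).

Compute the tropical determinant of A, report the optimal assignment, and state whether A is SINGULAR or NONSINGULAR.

σ = (0, 1, 2): 0 + 20 + (-2) = 18
σ = (0, 2, 1): 0 + (-5) + 14 = 9
σ = (1, 0, 2): 30 + 28 + (-2) = 56
σ = (1, 2, 0): 30 + (-5) + (-7) = 18
σ = (2, 0, 1): 26 + 28 + 14 = 68
σ = (2, 1, 0): 26 + 20 + (-7) = 39
Optimal value attained by: σ = (0, 2, 1).
Answer: det⊕(A) = 9; verdict: NONSINGULAR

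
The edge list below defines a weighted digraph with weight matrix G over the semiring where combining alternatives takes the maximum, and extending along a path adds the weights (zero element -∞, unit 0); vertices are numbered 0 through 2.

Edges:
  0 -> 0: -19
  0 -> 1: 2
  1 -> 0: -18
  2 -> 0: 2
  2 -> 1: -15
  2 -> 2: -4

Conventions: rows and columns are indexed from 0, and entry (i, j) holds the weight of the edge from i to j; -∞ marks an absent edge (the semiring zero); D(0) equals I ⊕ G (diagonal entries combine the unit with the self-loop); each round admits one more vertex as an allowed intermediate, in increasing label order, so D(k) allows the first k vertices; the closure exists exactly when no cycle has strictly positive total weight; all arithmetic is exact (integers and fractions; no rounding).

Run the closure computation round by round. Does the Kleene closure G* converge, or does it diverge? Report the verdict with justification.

D(0):
  [0, 2, -∞]
  [-18, 0, -∞]
  [2, -15, 0]
D(1):
  [0, 2, -∞]
  [-18, 0, -∞]
  [2, 4, 0]
D(2):
  [0, 2, -∞]
  [-18, 0, -∞]
  [2, 4, 0]
D(3):
  [0, 2, -∞]
  [-18, 0, -∞]
  [2, 4, 0]
Key observation: every diagonal entry stays at the unit through all rounds, so no improving cycle exists.
Answer: CONVERGES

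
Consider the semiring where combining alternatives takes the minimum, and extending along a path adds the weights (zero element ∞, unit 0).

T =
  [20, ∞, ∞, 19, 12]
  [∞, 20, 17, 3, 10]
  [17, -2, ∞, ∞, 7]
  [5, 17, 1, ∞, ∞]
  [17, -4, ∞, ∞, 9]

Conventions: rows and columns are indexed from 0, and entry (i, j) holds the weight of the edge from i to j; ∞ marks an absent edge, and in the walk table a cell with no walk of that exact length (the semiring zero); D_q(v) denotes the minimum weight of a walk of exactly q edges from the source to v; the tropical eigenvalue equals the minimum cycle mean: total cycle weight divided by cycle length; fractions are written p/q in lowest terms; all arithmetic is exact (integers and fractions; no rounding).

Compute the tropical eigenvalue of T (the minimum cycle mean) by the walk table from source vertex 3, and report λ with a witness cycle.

q=0: [∞, ∞, ∞, 0, ∞]
q=1: [5, 17, 1, ∞, ∞]
q=2: [18, -1, 34, 20, 8]
q=3: [25, 4, 16, 2, 9]
q=4: [7, 5, 3, 7, 14]
q=5: [12, 1, 8, 8, 10]
Optimal cycle mean attained by: cycle 1->3->2->1, total 3 + 1 + (-2), length 3.
Answer: λ = 2/3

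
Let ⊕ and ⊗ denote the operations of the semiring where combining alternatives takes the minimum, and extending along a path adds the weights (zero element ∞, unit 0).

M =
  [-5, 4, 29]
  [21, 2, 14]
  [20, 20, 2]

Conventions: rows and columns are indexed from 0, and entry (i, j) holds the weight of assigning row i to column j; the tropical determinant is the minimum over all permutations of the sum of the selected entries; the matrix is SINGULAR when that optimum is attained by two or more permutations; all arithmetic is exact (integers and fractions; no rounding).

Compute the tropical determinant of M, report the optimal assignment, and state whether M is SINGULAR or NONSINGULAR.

σ = (0, 1, 2): (-5) + 2 + 2 = -1
σ = (0, 2, 1): (-5) + 14 + 20 = 29
σ = (1, 0, 2): 4 + 21 + 2 = 27
σ = (1, 2, 0): 4 + 14 + 20 = 38
σ = (2, 0, 1): 29 + 21 + 20 = 70
σ = (2, 1, 0): 29 + 2 + 20 = 51
Optimal value attained by: σ = (0, 1, 2).
Answer: det⊕(M) = -1; verdict: NONSINGULAR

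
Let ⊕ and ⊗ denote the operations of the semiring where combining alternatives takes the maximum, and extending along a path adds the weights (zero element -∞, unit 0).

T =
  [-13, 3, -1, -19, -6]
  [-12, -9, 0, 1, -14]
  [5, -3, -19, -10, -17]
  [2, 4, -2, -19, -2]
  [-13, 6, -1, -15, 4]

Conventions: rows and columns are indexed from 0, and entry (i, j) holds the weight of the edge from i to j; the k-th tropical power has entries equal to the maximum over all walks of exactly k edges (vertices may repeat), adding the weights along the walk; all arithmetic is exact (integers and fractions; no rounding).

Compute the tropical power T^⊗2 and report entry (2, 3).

T^⊗2:
  [4, 0, 3, 4, -2]
  [5, 5, -1, -8, -1]
  [-8, 8, 4, -2, -1]
  [3, 5, 4, 5, 2]
  [4, 10, 6, 7, 8]
Key observation: the optimum is the walk 2->1->3, with weight (-3) + 1 = -2.
Optimal value attained by: walk 2->1->3.
Answer: (T^⊗2)[2][3] = -2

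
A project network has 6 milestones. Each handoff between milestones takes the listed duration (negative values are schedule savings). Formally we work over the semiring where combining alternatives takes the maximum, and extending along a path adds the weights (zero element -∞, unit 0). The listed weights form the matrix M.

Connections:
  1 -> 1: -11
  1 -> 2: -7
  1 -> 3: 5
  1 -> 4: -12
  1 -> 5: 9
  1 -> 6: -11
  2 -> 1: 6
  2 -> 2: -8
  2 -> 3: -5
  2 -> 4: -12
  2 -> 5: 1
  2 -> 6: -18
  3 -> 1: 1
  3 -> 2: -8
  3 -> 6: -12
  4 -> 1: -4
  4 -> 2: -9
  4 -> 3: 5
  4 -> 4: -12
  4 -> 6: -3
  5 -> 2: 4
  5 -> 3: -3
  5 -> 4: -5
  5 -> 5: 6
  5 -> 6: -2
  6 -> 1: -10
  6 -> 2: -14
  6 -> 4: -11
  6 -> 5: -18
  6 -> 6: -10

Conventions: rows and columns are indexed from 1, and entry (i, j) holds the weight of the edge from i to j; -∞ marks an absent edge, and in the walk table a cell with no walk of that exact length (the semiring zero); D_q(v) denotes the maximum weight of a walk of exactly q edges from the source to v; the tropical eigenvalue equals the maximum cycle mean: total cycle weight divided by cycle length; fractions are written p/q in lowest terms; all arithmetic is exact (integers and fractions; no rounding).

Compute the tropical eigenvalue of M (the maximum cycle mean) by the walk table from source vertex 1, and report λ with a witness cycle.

q=0: [0, -∞, -∞, -∞, -∞, -∞]
q=1: [-11, -7, 5, -12, 9, -11]
q=2: [6, 13, 6, 4, 15, 7]
q=3: [19, 19, 12, 10, 21, 13]
q=4: [25, 25, 24, 16, 28, 19]
q=5: [31, 32, 30, 23, 34, 26]
q=6: [38, 38, 36, 29, 40, 32]
Optimal cycle mean attained by: cycle 1->5->2->1, total 9 + 4 + 6, length 3.
Answer: λ = 19/3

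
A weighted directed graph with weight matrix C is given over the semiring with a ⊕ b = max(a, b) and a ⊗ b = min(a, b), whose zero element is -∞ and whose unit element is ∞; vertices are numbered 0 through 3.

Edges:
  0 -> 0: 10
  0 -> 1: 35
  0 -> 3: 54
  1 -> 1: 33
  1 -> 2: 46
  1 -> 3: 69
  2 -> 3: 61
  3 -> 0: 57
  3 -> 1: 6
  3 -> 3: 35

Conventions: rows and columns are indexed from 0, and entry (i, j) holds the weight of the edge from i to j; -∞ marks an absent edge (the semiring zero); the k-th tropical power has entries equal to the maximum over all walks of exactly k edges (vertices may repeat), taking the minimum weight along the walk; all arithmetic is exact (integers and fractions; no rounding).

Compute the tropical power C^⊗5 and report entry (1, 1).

C^⊗2:
  [54, 33, 35, 35]
  [57, 33, 33, 46]
  [57, 6, -∞, 35]
  [35, 35, 6, 54]
C^⊗3:
  [35, 35, 33, 54]
  [46, 35, 33, 54]
  [35, 35, 6, 54]
  [54, 35, 35, 35]
C^⊗4:
  [54, 35, 35, 35]
  [54, 35, 35, 46]
  [54, 35, 35, 35]
  [35, 35, 35, 54]
C^⊗5:
  [35, 35, 35, 54]
  [46, 35, 35, 54]
  [35, 35, 35, 54]
  [54, 35, 35, 35]
Key observation: the optimum is the walk 1->2->3->3->0->1, with weight 46 min 61 min 35 min 57 min 35 = 35.
Optimal value attained by: walk 1->2->3->3->0->1.
Answer: (C^⊗5)[1][1] = 35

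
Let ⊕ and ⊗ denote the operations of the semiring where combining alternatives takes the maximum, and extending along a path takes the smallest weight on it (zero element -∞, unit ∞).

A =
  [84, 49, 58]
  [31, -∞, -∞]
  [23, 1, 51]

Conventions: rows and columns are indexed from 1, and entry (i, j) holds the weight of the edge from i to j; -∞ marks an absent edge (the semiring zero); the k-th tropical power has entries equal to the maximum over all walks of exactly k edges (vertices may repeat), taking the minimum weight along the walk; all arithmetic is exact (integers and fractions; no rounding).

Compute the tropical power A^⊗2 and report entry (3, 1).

A^⊗2:
  [84, 49, 58]
  [31, 31, 31]
  [23, 23, 51]
Key observation: the optimum is the walk 3->1->1, with weight 23 min 84 = 23.
Optimal value attained by: walk 3->1->1.
Answer: (A^⊗2)[3][1] = 23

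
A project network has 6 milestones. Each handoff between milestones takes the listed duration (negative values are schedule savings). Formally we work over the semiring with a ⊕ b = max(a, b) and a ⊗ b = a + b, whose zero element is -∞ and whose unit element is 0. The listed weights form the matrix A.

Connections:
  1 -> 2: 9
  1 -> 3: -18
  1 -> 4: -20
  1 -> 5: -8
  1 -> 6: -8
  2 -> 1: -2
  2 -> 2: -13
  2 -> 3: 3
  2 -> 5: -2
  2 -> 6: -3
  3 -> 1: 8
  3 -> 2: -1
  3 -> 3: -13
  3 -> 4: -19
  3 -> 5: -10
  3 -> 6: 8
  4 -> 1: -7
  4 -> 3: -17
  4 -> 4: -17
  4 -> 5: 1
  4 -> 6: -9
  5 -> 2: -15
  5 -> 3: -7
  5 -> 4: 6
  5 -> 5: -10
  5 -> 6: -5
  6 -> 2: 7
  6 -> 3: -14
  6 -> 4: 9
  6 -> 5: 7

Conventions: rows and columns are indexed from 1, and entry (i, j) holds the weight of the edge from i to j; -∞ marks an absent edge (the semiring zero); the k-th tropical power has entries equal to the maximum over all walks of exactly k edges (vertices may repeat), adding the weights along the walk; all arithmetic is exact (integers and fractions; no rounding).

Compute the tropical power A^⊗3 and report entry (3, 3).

A^⊗2:
  [7, -1, 12, 1, 7, 6]
  [11, 7, -9, 6, 4, 11]
  [-3, 17, 2, 17, 15, 0]
  [-9, 2, -6, 7, -2, -4]
  [1, 2, -11, 4, 7, 1]
  [5, -6, 10, 13, 10, 4]
A^⊗3:
  [20, 16, 2, 15, 13, 20]
  [5, 20, 10, 20, 18, 4]
  [15, 7, 20, 21, 18, 14]
  [2, 3, 5, 5, 8, 2]
  [0, 10, 5, 13, 8, 2]
  [18, 14, 3, 16, 14, 18]
Key observation: the optimum is the walk 3->1->2->3, with weight 8 + 9 + 3 = 20.
Optimal value attained by: walk 3->1->2->3.
Answer: (A^⊗3)[3][3] = 20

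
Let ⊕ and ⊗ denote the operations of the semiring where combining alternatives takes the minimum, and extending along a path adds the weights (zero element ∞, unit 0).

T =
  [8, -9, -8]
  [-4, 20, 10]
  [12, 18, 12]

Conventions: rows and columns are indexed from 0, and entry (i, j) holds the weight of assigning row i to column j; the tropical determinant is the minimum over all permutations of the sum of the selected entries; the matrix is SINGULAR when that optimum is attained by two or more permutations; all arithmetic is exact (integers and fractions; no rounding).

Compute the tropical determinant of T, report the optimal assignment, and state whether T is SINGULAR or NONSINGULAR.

σ = (0, 1, 2): 8 + 20 + 12 = 40
σ = (0, 2, 1): 8 + 10 + 18 = 36
σ = (1, 0, 2): (-9) + (-4) + 12 = -1
σ = (1, 2, 0): (-9) + 10 + 12 = 13
σ = (2, 0, 1): (-8) + (-4) + 18 = 6
σ = (2, 1, 0): (-8) + 20 + 12 = 24
Optimal value attained by: σ = (1, 0, 2).
Answer: det⊕(T) = -1; verdict: NONSINGULAR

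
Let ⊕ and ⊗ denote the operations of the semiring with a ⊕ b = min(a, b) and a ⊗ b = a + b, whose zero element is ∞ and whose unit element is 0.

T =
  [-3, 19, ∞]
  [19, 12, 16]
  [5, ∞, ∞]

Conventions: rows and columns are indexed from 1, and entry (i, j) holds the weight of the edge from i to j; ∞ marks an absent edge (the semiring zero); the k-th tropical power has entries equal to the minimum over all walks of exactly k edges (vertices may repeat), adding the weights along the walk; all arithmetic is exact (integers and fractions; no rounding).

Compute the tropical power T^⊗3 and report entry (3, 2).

T^⊗2:
  [-6, 16, 35]
  [16, 24, 28]
  [2, 24, ∞]
T^⊗3:
  [-9, 13, 32]
  [13, 35, 40]
  [-1, 21, 40]
Key observation: the optimum is the walk 3->1->1->2, with weight 5 + (-3) + 19 = 21.
Optimal value attained by: walk 3->1->1->2.
Answer: (T^⊗3)[3][2] = 21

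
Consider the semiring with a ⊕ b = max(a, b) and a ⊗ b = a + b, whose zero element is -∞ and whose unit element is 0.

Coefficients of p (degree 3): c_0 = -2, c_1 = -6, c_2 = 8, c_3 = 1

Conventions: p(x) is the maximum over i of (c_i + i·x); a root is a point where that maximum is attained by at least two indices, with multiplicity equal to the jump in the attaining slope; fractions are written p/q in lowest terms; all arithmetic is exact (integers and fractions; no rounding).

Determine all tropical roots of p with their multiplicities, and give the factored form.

hull edge (i=0, c=-2) to (i=2, c=8): slope 5, span 2
hull edge (i=2, c=8) to (i=3, c=1): slope -7, span 1
Factored form: p(x) = 1 ⊗ (x ⊕ (-5)) ⊗ (x ⊕ (-5)) ⊗ (x ⊕ 7)
Answer: roots = -5 (mult 2), 7 (mult 1)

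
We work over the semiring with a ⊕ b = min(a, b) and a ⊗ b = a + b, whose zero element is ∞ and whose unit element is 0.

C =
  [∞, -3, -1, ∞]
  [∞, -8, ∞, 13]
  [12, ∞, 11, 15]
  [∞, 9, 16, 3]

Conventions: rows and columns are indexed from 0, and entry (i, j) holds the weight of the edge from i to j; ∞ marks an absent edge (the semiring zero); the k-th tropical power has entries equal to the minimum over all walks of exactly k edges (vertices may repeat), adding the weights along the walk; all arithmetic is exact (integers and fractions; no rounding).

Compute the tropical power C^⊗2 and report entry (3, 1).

C^⊗2:
  [11, -11, 10, 10]
  [∞, -16, 29, 5]
  [23, 9, 11, 18]
  [28, 1, 19, 6]
Key observation: the optimum is the walk 3->1->1, with weight 9 + (-8) = 1.
Optimal value attained by: walk 3->1->1.
Answer: (C^⊗2)[3][1] = 1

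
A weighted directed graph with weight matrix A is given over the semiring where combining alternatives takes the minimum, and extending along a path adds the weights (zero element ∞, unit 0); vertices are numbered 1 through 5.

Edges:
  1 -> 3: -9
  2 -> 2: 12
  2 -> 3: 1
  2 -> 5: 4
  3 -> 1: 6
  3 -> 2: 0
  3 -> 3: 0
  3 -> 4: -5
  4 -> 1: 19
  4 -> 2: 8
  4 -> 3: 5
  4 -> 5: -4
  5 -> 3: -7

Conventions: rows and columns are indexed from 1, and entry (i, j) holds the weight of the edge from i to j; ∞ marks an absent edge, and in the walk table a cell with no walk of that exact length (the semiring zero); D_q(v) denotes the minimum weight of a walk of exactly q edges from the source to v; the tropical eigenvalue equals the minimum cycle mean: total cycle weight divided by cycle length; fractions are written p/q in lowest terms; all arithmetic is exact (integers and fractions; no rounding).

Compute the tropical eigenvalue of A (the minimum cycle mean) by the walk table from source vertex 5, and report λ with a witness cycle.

q=0: [∞, ∞, ∞, ∞, 0]
q=1: [∞, ∞, -7, ∞, ∞]
q=2: [-1, -7, -7, -12, ∞]
q=3: [-1, -7, -10, -12, -16]
q=4: [-4, -10, -23, -15, -16]
q=5: [-17, -23, -23, -28, -19]
Optimal cycle mean attained by: cycle 3->4->5->3, total (-5) + (-4) + (-7), length 3.
Answer: λ = -16/3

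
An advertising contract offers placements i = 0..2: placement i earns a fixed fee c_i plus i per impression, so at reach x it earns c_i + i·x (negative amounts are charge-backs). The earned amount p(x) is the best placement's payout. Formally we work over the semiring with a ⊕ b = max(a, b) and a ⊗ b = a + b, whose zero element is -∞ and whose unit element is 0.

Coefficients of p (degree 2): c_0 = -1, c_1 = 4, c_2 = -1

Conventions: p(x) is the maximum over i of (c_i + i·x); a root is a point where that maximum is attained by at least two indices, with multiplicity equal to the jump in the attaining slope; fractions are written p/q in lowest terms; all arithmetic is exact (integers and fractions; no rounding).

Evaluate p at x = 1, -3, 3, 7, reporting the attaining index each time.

p(1) = max(-1+0·1=-1, 4+1·1=5, -1+2·1=1) = 5 (attained by i=1)
p(-3) = max(-1+0·(-3)=-1, 4+1·(-3)=1, -1+2·(-3)=-7) = 1 (attained by i=1)
p(3) = max(-1+0·3=-1, 4+1·3=7, -1+2·3=5) = 7 (attained by i=1)
p(7) = max(-1+0·7=-1, 4+1·7=11, -1+2·7=13) = 13 (attained by i=2)
Answer: p(1) = 5; p(-3) = 1; p(3) = 7; p(7) = 13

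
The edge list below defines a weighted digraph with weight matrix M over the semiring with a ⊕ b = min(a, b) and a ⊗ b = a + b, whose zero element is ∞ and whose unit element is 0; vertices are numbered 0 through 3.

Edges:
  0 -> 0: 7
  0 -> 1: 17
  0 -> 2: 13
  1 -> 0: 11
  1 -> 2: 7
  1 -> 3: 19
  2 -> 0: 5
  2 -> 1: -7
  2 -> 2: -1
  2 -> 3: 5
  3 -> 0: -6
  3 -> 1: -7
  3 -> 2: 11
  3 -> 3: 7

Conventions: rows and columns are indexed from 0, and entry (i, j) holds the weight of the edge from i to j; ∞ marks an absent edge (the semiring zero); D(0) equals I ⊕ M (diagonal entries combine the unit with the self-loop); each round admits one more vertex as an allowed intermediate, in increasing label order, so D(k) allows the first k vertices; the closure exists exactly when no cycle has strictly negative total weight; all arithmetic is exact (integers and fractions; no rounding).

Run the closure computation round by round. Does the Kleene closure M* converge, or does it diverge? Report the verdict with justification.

Detection: at round 0, diagonal entry (2, 2) turns strictly negative.
Key observation: the cycle 2->2 has total weight (-1), which is strictly negative.
Answer: DIVERGES — negative cycle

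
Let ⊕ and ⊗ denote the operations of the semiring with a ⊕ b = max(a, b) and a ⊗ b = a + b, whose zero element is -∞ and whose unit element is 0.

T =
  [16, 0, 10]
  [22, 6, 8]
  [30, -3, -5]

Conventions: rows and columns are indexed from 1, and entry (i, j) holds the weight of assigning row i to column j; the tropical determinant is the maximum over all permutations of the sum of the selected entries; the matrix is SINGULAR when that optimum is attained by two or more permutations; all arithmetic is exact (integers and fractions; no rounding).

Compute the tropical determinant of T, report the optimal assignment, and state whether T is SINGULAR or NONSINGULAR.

σ = (1, 2, 3): 16 + 6 + (-5) = 17
σ = (1, 3, 2): 16 + 8 + (-3) = 21
σ = (2, 1, 3): 0 + 22 + (-5) = 17
σ = (2, 3, 1): 0 + 8 + 30 = 38
σ = (3, 1, 2): 10 + 22 + (-3) = 29
σ = (3, 2, 1): 10 + 6 + 30 = 46
Optimal value attained by: σ = (3, 2, 1).
Answer: det⊕(T) = 46; verdict: NONSINGULAR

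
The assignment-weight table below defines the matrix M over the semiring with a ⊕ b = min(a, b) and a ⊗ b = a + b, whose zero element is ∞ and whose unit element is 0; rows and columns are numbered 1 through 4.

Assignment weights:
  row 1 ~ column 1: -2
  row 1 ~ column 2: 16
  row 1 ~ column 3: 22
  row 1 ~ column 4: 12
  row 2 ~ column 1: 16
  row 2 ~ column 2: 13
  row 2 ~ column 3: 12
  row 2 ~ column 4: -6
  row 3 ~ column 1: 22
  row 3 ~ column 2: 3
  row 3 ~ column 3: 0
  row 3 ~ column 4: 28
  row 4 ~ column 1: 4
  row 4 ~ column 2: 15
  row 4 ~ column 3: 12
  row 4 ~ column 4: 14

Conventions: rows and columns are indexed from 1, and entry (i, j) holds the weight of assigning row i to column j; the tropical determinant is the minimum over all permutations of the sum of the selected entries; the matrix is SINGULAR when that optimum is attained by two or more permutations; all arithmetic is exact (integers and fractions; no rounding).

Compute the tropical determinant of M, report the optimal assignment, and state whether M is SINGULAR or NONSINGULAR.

σ = (1, 2, 3, 4): (-2) + 13 + 0 + 14 = 25
σ = (1, 2, 4, 3): (-2) + 13 + 28 + 12 = 51
σ = (1, 3, 2, 4): (-2) + 12 + 3 + 14 = 27
σ = (1, 3, 4, 2): (-2) + 12 + 28 + 15 = 53
σ = (1, 4, 2, 3): (-2) + (-6) + 3 + 12 = 7
σ = (1, 4, 3, 2): (-2) + (-6) + 0 + 15 = 7
σ = (2, 1, 3, 4): 16 + 16 + 0 + 14 = 46
σ = (2, 1, 4, 3): 16 + 16 + 28 + 12 = 72
σ = (2, 3, 1, 4): 16 + 12 + 22 + 14 = 64
σ = (2, 3, 4, 1): 16 + 12 + 28 + 4 = 60
σ = (2, 4, 1, 3): 16 + (-6) + 22 + 12 = 44
σ = (2, 4, 3, 1): 16 + (-6) + 0 + 4 = 14
σ = (3, 1, 2, 4): 22 + 16 + 3 + 14 = 55
σ = (3, 1, 4, 2): 22 + 16 + 28 + 15 = 81
σ = (3, 2, 1, 4): 22 + 13 + 22 + 14 = 71
σ = (3, 2, 4, 1): 22 + 13 + 28 + 4 = 67
σ = (3, 4, 1, 2): 22 + (-6) + 22 + 15 = 53
σ = (3, 4, 2, 1): 22 + (-6) + 3 + 4 = 23
σ = (4, 1, 2, 3): 12 + 16 + 3 + 12 = 43
σ = (4, 1, 3, 2): 12 + 16 + 0 + 15 = 43
σ = (4, 2, 1, 3): 12 + 13 + 22 + 12 = 59
σ = (4, 2, 3, 1): 12 + 13 + 0 + 4 = 29
σ = (4, 3, 1, 2): 12 + 12 + 22 + 15 = 61
σ = (4, 3, 2, 1): 12 + 12 + 3 + 4 = 31
Optimal value attained by: σ = (1, 4, 2, 3).
Answer: det⊕(M) = 7; verdict: SINGULAR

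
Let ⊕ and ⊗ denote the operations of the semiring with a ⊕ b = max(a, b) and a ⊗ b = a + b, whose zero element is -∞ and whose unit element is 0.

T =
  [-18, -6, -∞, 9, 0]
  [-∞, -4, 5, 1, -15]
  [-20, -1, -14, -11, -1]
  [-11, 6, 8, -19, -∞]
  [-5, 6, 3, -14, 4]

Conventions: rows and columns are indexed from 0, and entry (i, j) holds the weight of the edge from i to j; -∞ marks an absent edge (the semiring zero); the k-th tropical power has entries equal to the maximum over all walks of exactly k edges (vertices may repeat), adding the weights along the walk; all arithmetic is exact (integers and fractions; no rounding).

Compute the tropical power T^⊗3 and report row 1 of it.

T^⊗2:
  [-2, 15, 17, -5, 4]
  [-10, 7, 9, -3, 4]
  [-6, 5, 4, 0, 3]
  [-12, 7, 11, 7, 7]
  [-1, 10, 11, 7, 8]
T^⊗3:
  [-1, 16, 20, 16, 16]
  [-1, 10, 12, 8, 8]
  [-2, 9, 10, 6, 7]
  [2, 13, 15, 8, 11]
  [3, 14, 15, 11, 12]
Answer: row 1 of T^⊗3 = [-1, 10, 12, 8, 8]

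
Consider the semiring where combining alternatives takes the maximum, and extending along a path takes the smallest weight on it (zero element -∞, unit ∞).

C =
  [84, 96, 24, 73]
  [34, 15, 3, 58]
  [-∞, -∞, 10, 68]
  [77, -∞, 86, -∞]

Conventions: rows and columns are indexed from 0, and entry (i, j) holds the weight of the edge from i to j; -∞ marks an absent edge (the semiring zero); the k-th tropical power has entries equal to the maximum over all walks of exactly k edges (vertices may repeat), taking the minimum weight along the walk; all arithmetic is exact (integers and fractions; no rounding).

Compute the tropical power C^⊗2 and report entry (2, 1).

C^⊗2:
  [84, 84, 73, 73]
  [58, 34, 58, 34]
  [68, -∞, 68, 10]
  [77, 77, 24, 73]
Key observation: no walk of exactly 2 edges connects these vertices, so the entry is the semiring zero.
Answer: (C^⊗2)[2][1] = -∞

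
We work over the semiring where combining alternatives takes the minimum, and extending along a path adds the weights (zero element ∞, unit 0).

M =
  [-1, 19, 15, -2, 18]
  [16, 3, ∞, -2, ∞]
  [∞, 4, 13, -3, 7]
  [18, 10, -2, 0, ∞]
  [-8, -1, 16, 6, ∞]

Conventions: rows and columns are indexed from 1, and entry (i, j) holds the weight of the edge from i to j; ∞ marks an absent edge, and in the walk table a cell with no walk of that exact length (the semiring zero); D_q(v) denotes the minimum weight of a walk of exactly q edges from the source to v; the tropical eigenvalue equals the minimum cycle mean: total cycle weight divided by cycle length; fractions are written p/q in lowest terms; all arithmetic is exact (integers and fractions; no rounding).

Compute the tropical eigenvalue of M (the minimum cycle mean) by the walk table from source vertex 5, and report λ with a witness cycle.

q=0: [∞, ∞, ∞, ∞, 0]
q=1: [-8, -1, 16, 6, ∞]
q=2: [-9, 2, 4, -10, 10]
q=3: [-10, 0, -12, -11, 9]
q=4: [-11, -8, -13, -15, -5]
q=5: [-13, -9, -17, -16, -6]
Optimal cycle mean attained by: cycle 3->4->3, total (-3) + (-2), length 2.
Answer: λ = -5/2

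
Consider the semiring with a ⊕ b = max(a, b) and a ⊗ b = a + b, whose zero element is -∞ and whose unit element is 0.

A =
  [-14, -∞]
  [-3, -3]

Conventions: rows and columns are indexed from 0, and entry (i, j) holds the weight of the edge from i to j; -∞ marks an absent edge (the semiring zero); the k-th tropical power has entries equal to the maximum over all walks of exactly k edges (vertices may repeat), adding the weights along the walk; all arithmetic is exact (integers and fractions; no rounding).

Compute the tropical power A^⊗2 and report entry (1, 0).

A^⊗2:
  [-28, -∞]
  [-6, -6]
Key observation: the optimum is the walk 1->1->0, with weight (-3) + (-3) = -6.
Optimal value attained by: walk 1->1->0.
Answer: (A^⊗2)[1][0] = -6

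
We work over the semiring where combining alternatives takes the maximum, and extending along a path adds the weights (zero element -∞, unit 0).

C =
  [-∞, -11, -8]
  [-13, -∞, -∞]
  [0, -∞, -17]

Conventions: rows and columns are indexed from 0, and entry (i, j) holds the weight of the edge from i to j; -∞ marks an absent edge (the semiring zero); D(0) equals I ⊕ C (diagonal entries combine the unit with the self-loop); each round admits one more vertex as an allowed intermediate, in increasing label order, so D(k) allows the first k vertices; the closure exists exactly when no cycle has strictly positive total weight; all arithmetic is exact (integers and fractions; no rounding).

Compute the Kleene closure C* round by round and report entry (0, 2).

D(0):
  [0, -11, -8]
  [-13, 0, -∞]
  [0, -∞, 0]
D(1):
  [0, -11, -8]
  [-13, 0, -21]
  [0, -11, 0]
D(2):
  [0, -11, -8]
  [-13, 0, -21]
  [0, -11, 0]
D(3):
  [0, -11, -8]
  [-13, 0, -21]
  [0, -11, 0]
Answer: C*[0][2] = -8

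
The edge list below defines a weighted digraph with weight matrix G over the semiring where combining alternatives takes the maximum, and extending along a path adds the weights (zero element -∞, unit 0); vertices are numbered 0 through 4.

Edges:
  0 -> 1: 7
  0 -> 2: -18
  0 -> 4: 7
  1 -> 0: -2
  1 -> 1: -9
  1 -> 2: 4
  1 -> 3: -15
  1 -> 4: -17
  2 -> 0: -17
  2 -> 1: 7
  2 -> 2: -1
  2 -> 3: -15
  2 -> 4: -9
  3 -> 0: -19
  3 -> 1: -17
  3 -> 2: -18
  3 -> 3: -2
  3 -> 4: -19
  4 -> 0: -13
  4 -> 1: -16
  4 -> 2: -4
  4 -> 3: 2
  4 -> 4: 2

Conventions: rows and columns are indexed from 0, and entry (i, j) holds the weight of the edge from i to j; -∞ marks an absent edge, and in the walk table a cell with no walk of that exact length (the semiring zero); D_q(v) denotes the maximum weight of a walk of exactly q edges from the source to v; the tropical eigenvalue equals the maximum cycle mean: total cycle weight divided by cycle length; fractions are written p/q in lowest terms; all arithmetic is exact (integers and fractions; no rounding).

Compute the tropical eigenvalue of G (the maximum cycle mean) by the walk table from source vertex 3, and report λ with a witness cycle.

q=0: [-∞, -∞, -∞, 0, -∞]
q=1: [-19, -17, -18, -2, -19]
q=2: [-19, -11, -13, -4, -12]
q=3: [-13, -6, -7, -6, -10]
q=4: [-8, 0, -2, -8, -6]
q=5: [-2, 5, 4, -4, -1]
Optimal cycle mean attained by: cycle 1->2->1, total 4 + 7, length 2.
Answer: λ = 11/2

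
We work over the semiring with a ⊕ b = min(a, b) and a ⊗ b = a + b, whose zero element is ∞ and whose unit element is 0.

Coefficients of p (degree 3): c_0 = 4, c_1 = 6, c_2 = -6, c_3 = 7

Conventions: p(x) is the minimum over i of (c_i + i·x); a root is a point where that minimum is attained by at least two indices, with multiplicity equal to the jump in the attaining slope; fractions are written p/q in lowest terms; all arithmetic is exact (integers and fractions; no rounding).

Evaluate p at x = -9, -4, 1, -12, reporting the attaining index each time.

p(-9) = min(4+0·(-9)=4, 6+1·(-9)=-3, -6+2·(-9)=-24, 7+3·(-9)=-20) = -24 (attained by i=2)
p(-4) = min(4+0·(-4)=4, 6+1·(-4)=2, -6+2·(-4)=-14, 7+3·(-4)=-5) = -14 (attained by i=2)
p(1) = min(4+0·1=4, 6+1·1=7, -6+2·1=-4, 7+3·1=10) = -4 (attained by i=2)
p(-12) = min(4+0·(-12)=4, 6+1·(-12)=-6, -6+2·(-12)=-30, 7+3·(-12)=-29) = -30 (attained by i=2)
Answer: p(-9) = -24; p(-4) = -14; p(1) = -4; p(-12) = -30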